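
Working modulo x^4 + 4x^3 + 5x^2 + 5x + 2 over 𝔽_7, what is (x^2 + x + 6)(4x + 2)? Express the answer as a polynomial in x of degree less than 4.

Multiply in 𝔽_7[x]: (x^2 + x + 6)·(4x + 2) = 4x^3 + 6x^2 + 5x + 5.
Reduced: 4x^3 + 6x^2 + 5x + 5.

4x^3 + 6x^2 + 5x + 5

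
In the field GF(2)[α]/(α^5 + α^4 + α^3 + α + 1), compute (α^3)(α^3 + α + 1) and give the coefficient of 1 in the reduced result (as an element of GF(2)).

Multiply in GF(2)[α]: (α^3)·(α^3 + α + 1) = α^6 + α^4 + α^3.
Reduce using α^5 ≡ α^4 + α^3 + α + 1 (mod α^5 + α^4 + α^3 + α + 1).
Reduced: α^4 + α^2 + 1.

1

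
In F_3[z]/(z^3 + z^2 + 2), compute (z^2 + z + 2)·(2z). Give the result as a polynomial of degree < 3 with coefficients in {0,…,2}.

Multiply in F_3[z]: (z^2 + z + 2)·(2z) = 2z^3 + 2z^2 + z.
Reduce using z^3 ≡ 2z^2 + 1 (mod z^3 + z^2 + 2).
Reduced: z + 2.

z + 2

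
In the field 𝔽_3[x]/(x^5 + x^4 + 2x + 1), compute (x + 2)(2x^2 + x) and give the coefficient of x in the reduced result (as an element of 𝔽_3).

2

Multiply in 𝔽_3[x]: (x + 2)·(2x^2 + x) = 2x^3 + 2x^2 + 2x.
Reduced: 2x^3 + 2x^2 + 2x.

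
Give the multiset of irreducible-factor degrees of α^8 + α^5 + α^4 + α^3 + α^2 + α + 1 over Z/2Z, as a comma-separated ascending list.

Write h(α) = α^8 + α^5 + α^4 + α^3 + α^2 + α + 1.
Roots in Z/2Z: h(0) = 1; h(1) = 1.
Complete factorization: h(α) = (α^8 + α^5 + α^4 + α^3 + α^2 + α + 1).
Factor degrees with multiplicity: 8 = 8.

8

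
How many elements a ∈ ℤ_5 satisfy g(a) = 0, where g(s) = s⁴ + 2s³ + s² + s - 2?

Evaluate at each of the 5 elements of ℤ_5:
g(0) = 3; g(1) = 3; g(2) = 1; g(3) = 0 → root; g(4) = 2.
Roots: {3}.

1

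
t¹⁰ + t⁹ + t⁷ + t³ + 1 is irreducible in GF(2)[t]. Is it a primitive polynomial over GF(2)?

Yes

Write f(t) = t¹⁰ + t⁹ + t⁷ + t³ + 1.
|GF(2^10)^×| = 2^10 − 1 = 1023. Prime factorization: 1023 = 3·11·31.
f is primitive ⇔ t has order 1023 in GF(2)[t]/(f), i.e. t^(1023/q) ≠ 1 for each prime q | 1023.
t^(341) mod f = t⁹ + t⁸ + t⁶ + t⁵ + t³ + t² + t.
t^(93) mod f = t⁹ + t⁸ + t⁷ + t⁶ + t⁵ + 1.
t^(33) mod f = t⁹ + t⁴ + t³ + t².
None equal 1, so t has full order 1023; f is primitive.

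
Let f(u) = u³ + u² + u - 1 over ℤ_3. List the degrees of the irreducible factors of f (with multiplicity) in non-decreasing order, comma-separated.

3

Roots in ℤ_3: f(0) = 2; f(1) = 2; f(2) = 1.
Complete factorization: f(u) = (u³ + u² + u - 1).
Factor degrees with multiplicity: 3 = 3.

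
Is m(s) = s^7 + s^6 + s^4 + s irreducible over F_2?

No

Check for roots in F_2: m(0) = 0 → root; m(1) = 0 → root.
m(0) = 0, so (s) divides m(s); m is reducible.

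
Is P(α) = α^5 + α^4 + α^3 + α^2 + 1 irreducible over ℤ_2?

Yes

Check for roots in ℤ_2: P(0) = 1; P(1) = 1.
No roots, so no linear factors.
Monic irreducibles of degree 2 over GF(2): α^2 + α + 1.
None of them divide P (all give nonzero remainder).
No irreducible factor of degree ≤ 2 exists, so P is irreducible over GF(2).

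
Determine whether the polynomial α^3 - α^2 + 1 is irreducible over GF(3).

Yes

Write h(α) = α^3 - α^2 + 1.
Check for roots in GF(3): h(0) = 1; h(1) = 1; h(2) = 2.
No roots. A degree-3 polynomial over a field with no linear factor is irreducible.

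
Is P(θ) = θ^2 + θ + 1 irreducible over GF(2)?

Yes

Check for roots in GF(2): P(0) = 1; P(1) = 1.
No roots. A degree-2 polynomial over a field with no linear factor is irreducible.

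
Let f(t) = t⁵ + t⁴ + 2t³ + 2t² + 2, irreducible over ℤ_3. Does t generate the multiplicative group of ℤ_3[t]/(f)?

No

|GF(3^5)^×| = 3^5 − 1 = 242. Prime factorization: 242 = 2·11^2.
f is primitive ⇔ t has order 242 in GF(3)[t]/(f), i.e. t^(242/q) ≠ 1 for each prime q | 242.
t^(121) mod f = 1
t^(22) mod f = t⁴ + 2t³ + t² + 1.
Since t^(121) = 1, the order of t divides 121 < 242; not primitive.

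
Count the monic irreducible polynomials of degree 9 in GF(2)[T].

The number of monic irreducibles of degree 9 over GF(2) is (1/9)·Σ_{d∣9} μ(9/d) 2^d.
Divisors of 9: 1, 3, 9; μ(9/d) for each: 0, -1, 1.
Σ = − 2^3 + 2^9 = 504.
N = 504/9 = 56.

56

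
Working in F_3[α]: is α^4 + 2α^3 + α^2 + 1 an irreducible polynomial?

Write f(α) = α^4 + 2α^3 + α^2 + 1.
Check for roots in F_3: f(0) = 1; f(1) = 2; f(2) = 1.
No roots, so no linear factors.
Monic irreducibles of degree 2 over GF(3): α^2 + 1, α^2 + α + 2, α^2 + 2α + 2.
None of them divide f (all give nonzero remainder).
No irreducible factor of degree ≤ 2 exists, so f is irreducible over GF(3).

Yes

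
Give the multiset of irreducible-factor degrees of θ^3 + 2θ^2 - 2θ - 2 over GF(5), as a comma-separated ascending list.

Write g(θ) = θ^3 + 2θ^2 - 2θ - 2.
Roots in GF(5): g(0) = 3; g(1) = 4; g(2) = 0 → root; g(3) = 2; g(4) = 1.
Linear factors from roots: (θ - 2).
Complete factorization: g(θ) = (θ - 2)·(θ^2 - θ + 1).
Factor degrees with multiplicity: 1 + 2 = 3.

1, 2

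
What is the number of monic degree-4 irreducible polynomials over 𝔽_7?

588

The number of monic irreducibles of degree 4 over GF(7) is (1/4)·Σ_{d∣4} μ(4/d) 7^d.
Divisors of 4: 1, 2, 4; μ(4/d) for each: 0, -1, 1.
Σ = − 7^2 + 7^4 = 2352.
N = 2352/4 = 588.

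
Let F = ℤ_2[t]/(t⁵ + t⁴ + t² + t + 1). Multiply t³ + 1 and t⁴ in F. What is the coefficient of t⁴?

1

Multiply in ℤ_2[t]: (t³ + 1)·(t⁴) = t⁷ + t⁴.
Reduce using t⁵ ≡ t⁴ + t² + t + 1 (mod t⁵ + t⁴ + t² + t + 1).
Reduced: t⁴ + t² + 1.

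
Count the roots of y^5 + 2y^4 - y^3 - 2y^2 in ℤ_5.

Write g(y) = y^5 + 2y^4 - y^3 - 2y^2.
Evaluate at each of the 5 elements of ℤ_5:
g(0) = 0 → root; g(1) = 0 → root; g(2) = 3; g(3) = 0 → root; g(4) = 0 → root.
Roots: {0, 1, 3, 4}.

4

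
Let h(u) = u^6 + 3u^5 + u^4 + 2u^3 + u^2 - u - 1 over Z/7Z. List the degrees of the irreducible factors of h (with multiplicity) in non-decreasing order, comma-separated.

2, 2, 2

Complete factorization: h(u) = (u^2 + 2)·(u^2 - 3u - 1)·(u^2 - u - 3).
Factor degrees with multiplicity: 2 + 2 + 2 = 6.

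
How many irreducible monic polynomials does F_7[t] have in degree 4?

Gauss's count: N_{7}(4) = (1/4) Σ_{d|4} μ(4/d)·7^d.
Divisors of 4: 1, 2, 4; μ(4/d) for each: 0, -1, 1.
Σ = − 7^2 + 7^4 = 2352.
N = 2352/4 = 588.

588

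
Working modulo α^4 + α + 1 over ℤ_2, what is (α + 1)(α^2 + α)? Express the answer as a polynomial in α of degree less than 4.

Multiply in ℤ_2[α]: (α + 1)·(α^2 + α) = α^3 + α.
Reduced: α^3 + α.

α^3 + α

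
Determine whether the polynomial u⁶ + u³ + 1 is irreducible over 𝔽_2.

Write m(u) = u⁶ + u³ + 1.
Check for roots in 𝔽_2: m(0) = 1; m(1) = 1.
No roots, so no linear factors.
Monic irreducibles of degree 2 over GF(2): u² + u + 1.
None of them divide m (all give nonzero remainder).
Monic irreducibles of degree 3 over GF(2): u³ + u + 1, u³ + u² + 1.
None of them divide m (all give nonzero remainder).
No irreducible factor of degree ≤ 3 exists, so m is irreducible over GF(2).

Yes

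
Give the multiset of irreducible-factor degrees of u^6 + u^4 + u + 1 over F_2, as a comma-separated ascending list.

Write g(u) = u^6 + u^4 + u + 1.
Roots in F_2: g(0) = 1; g(1) = 0 → root.
Linear factors from roots: (u + 1).
Complete factorization: g(u) = (u + 1)·(u^2 + u + 1)·(u^3 + u + 1).
Factor degrees with multiplicity: 1 + 2 + 3 = 6.

1, 2, 3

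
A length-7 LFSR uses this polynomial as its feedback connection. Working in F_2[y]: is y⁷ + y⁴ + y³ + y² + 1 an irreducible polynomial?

Yes

Write m(y) = y⁷ + y⁴ + y³ + y² + 1.
Check for roots in F_2: m(0) = 1; m(1) = 1.
No roots, so no linear factors.
Monic irreducibles of degree 2 over GF(2): y² + y + 1.
None of them divide m (all give nonzero remainder).
Monic irreducibles of degree 3 over GF(2): y³ + y + 1, y³ + y² + 1.
None of them divide m (all give nonzero remainder).
No irreducible factor of degree ≤ 3 exists, so m is irreducible over GF(2).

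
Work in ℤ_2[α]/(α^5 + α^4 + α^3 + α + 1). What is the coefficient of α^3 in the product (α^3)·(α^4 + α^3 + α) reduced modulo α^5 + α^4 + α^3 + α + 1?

Multiply in ℤ_2[α]: (α^3)·(α^4 + α^3 + α) = α^7 + α^6 + α^4.
Reduce using α^5 ≡ α^4 + α^3 + α + 1 (mod α^5 + α^4 + α^3 + α + 1).
Reduced: α^2 + α + 1.

0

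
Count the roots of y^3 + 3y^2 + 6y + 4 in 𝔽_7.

3

Write h(y) = y^3 + 3y^2 + 6y + 4.
Evaluate at each of the 7 elements of 𝔽_7:
h(0) = 4; h(1) = 0 → root; h(2) = 1; h(3) = 6; h(4) = 0 → root; h(5) = 3; h(6) = 0 → root.
Roots: {1, 4, 6}.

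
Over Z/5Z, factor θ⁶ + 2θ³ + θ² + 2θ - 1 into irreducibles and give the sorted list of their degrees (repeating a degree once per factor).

Write f(θ) = θ⁶ + 2θ³ + θ² + 2θ - 1.
Roots in Z/5Z: f(0) = 4; f(1) = 0 → root; f(2) = 2; f(3) = 2; f(4) = 2.
Linear factors from roots: (θ - 1).
Complete factorization: f(θ) = (θ - 1)·(θ² + 2θ - 1)·(θ³ - θ² - θ - 1).
Factor degrees with multiplicity: 1 + 2 + 3 = 6.

1, 2, 3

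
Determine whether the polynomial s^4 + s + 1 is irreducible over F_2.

Write g(s) = s^4 + s + 1.
Check for roots in F_2: g(0) = 1; g(1) = 1.
No roots, so no linear factors.
Monic irreducibles of degree 2 over GF(2): s^2 + s + 1.
None of them divide g (all give nonzero remainder).
No irreducible factor of degree ≤ 2 exists, so g is irreducible over GF(2).

Yes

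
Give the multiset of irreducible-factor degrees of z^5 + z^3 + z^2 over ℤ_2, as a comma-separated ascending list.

Write f(z) = z^5 + z^3 + z^2.
Roots in ℤ_2: f(0) = 0 → root; f(1) = 1.
Linear factors from roots: (z).
Complete factorization: f(z) = (z)^2·(z^3 + z + 1).
Factor degrees with multiplicity: 1 + 1 + 3 = 5.

1, 1, 3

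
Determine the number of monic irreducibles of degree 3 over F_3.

Gauss's count: N_{3}(3) = (1/3) Σ_{d|3} μ(3/d)·3^d.
Divisors of 3: 1, 3; μ(3/d) for each: -1, 1.
Σ = − 3^1 + 3^3 = 24.
N = 24/3 = 8.

8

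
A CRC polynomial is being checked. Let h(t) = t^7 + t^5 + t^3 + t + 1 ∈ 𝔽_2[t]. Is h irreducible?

Check for roots in 𝔽_2: h(0) = 1; h(1) = 1.
No roots, so no linear factors.
Monic irreducibles of degree 2 over GF(2): t^2 + t + 1.
None of them divide h (all give nonzero remainder).
Monic irreducibles of degree 3 over GF(2): t^3 + t + 1, t^3 + t^2 + 1.
None of them divide h (all give nonzero remainder).
No irreducible factor of degree ≤ 3 exists, so h is irreducible over GF(2).

Yes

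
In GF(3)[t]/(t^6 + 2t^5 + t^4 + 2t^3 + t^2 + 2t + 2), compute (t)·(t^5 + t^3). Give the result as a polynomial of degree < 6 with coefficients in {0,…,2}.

Multiply in GF(3)[t]: (t)·(t^5 + t^3) = t^6 + t^4.
Reduce using t^6 ≡ t^5 + 2t^4 + t^3 + 2t^2 + t + 1 (mod t^6 + 2t^5 + t^4 + 2t^3 + t^2 + 2t + 2).
Reduced: t^5 + t^3 + 2t^2 + t + 1.

t^5 + t^3 + 2t^2 + t + 1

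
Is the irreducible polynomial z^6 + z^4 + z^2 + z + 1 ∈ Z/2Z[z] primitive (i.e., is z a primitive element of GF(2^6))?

No

Write f(z) = z^6 + z^4 + z^2 + z + 1.
|GF(2^6)^×| = 2^6 − 1 = 63. Prime factorization: 63 = 3^2·7.
f is primitive ⇔ z has order 63 in GF(2)[z]/(f), i.e. z^(63/q) ≠ 1 for each prime q | 63.
z^(21) mod f = 1
z^(9) mod f = z^4 + z^2 + z.
Since z^(21) = 1, the order of z divides 21 < 63; not primitive.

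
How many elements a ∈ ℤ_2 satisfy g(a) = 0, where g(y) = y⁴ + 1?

1

Evaluate at each of the 2 elements of ℤ_2:
g(0) = 1; g(1) = 0 → root.
Roots: {1}.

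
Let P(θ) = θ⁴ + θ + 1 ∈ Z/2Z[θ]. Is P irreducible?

Yes

Check for roots in Z/2Z: P(0) = 1; P(1) = 1.
No roots, so no linear factors.
Monic irreducibles of degree 2 over GF(2): θ² + θ + 1.
None of them divide P (all give nonzero remainder).
No irreducible factor of degree ≤ 2 exists, so P is irreducible over GF(2).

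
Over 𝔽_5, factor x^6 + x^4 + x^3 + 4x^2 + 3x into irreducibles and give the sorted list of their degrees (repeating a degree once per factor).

Write f(x) = x^6 + x^4 + x^3 + 4x^2 + 3x.
Roots in 𝔽_5: f(0) = 0 → root; f(1) = 0 → root; f(2) = 0 → root; f(3) = 2; f(4) = 2.
Linear factors from roots: (x), (x + 4), (x + 3).
Complete factorization: f(x) = (x)·(x + 4)·(x + 3)^2·(x^2 + 3).
Factor degrees with multiplicity: 1 + 1 + 1 + 1 + 2 = 6.

1, 1, 1, 1, 2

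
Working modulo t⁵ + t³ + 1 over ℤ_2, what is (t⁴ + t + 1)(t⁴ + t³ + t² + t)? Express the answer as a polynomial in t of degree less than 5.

Multiply in ℤ_2[t]: (t⁴ + t + 1)·(t⁴ + t³ + t² + t) = t⁸ + t⁷ + t⁶ + t.
Reduce using t⁵ ≡ t³ + 1 (mod t⁵ + t³ + 1).
Reduced: t² + t + 1.

t^2 + t + 1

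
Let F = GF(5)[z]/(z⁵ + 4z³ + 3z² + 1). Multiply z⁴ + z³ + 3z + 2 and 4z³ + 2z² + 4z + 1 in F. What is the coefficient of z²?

2

Multiply in GF(5)[z]: (z⁴ + z³ + 3z + 2)·(4z³ + 2z² + 4z + 1) = 4z⁷ + z⁶ + z⁵ + 2z⁴ + z² + z + 2.
Reduce using z⁵ ≡ z³ + 2z² + 4 (mod z⁵ + 4z³ + 3z² + 1).
Reduced: z⁴ + 2z³ + 2z² + 2.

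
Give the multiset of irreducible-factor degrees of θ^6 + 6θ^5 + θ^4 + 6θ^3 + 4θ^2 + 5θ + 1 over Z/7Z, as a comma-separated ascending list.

Write h(θ) = θ^6 + 6θ^5 + θ^4 + 6θ^3 + 4θ^2 + 5θ + 1.
Complete factorization: h(θ) = (θ^2 + 4)·(θ^2 + 2θ + 2)·(θ^2 + 4θ + 1).
Factor degrees with multiplicity: 2 + 2 + 2 = 6.

2, 2, 2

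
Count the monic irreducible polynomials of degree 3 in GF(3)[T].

8

By the necklace-counting formula, N_3(3) = (1/3) Σ_{d|3} μ(3/d)·3^d.
Divisors of 3: 1, 3; μ(3/d) for each: -1, 1.
Σ = − 3^1 + 3^3 = 24.
N = 24/3 = 8.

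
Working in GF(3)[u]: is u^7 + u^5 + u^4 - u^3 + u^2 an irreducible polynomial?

Write f(u) = u^7 + u^5 + u^4 - u^3 + u^2.
Check for roots in GF(3): f(0) = 0 → root; f(1) = 0 → root; f(2) = 1.
f(0) = 0, so (u) divides f(u); f is reducible.

No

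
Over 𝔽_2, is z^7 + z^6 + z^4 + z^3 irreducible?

Write m(z) = z^7 + z^6 + z^4 + z^3.
Check for roots in 𝔽_2: m(0) = 0 → root; m(1) = 0 → root.
m(0) = 0, so (z) divides m(z); m is reducible.

No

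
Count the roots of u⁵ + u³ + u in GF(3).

3

Write f(u) = u⁵ + u³ + u.
Evaluate at each of the 3 elements of GF(3):
f(0) = 0 → root; f(1) = 0 → root; f(2) = 0 → root.
Roots: {0, 1, 2}.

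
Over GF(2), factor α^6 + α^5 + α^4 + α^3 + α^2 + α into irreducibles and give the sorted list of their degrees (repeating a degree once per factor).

1, 1, 2, 2

Write h(α) = α^6 + α^5 + α^4 + α^3 + α^2 + α.
Roots in GF(2): h(0) = 0 → root; h(1) = 0 → root.
Linear factors from roots: (α), (α + 1).
Complete factorization: h(α) = (α)·(α + 1)·(α^2 + α + 1)^2.
Factor degrees with multiplicity: 1 + 1 + 2 + 2 = 6.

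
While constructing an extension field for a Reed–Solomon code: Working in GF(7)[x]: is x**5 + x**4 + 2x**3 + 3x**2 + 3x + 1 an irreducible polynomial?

Yes

Write f(x) = x**5 + x**4 + 2x**3 + 3x**2 + 3x + 1.
Check for roots in GF(7): f(0) = 1; f(1) = 4; f(2) = 6; f(3) = 2; f(4) = 6; f(5) = 3; f(6) = 6.
No roots, so no linear factors.
Degree-2 irreducible divisors: test the 21 monic irreducibles of degree 2 over GF(7).
None of them divide f (all give nonzero remainder).
No irreducible factor of degree ≤ 2 exists, so f is irreducible over GF(7).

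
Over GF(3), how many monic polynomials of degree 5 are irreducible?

By the necklace-counting formula, N_3(5) = (1/5) Σ_{d|5} μ(5/d)·3^d.
Divisors of 5: 1, 5; μ(5/d) for each: -1, 1.
Σ = − 3^1 + 3^5 = 240.
N = 240/5 = 48.

48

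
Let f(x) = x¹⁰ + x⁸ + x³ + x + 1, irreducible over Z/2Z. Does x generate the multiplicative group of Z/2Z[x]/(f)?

|GF(2^10)^×| = 2^10 − 1 = 1023. Prime factorization: 1023 = 3·11·31.
f is primitive ⇔ x has order 1023 in GF(2)[x]/(f), i.e. x^(1023/q) ≠ 1 for each prime q | 1023.
x^(341) mod f = x⁷ + x⁴ + x + 1.
x^(93) mod f = 1
x^(33) mod f = x⁹ + x⁶ + x³.
Since x^(93) = 1, the order of x divides 93 < 1023; not primitive.

No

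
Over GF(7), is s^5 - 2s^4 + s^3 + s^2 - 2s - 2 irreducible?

Yes

Write f(s) = s^5 - 2s^4 + s^3 + s^2 - 2s - 2.
Check for roots in GF(7): f(0) = 5; f(1) = 4; f(2) = 6; f(3) = 4; f(4) = 1; f(5) = 4; f(6) = 4.
No roots, so no linear factors.
Degree-2 irreducible divisors: test the 21 monic irreducibles of degree 2 over GF(7).
None of them divide f (all give nonzero remainder).
No irreducible factor of degree ≤ 2 exists, so f is irreducible over GF(7).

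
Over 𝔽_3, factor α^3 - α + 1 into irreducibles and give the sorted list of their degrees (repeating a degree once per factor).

3

Write h(α) = α^3 - α + 1.
Roots in 𝔽_3: h(0) = 1; h(1) = 1; h(2) = 1.
Complete factorization: h(α) = (α^3 - α + 1).
Factor degrees with multiplicity: 3 = 3.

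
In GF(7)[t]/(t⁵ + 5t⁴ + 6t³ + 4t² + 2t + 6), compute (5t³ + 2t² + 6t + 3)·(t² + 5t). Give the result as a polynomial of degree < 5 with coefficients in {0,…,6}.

Multiply in GF(7)[t]: (5t³ + 2t² + 6t + 3)·(t² + 5t) = 5t⁵ + 6t⁴ + 2t³ + 5t² + t.
Reduce using t⁵ ≡ 2t⁴ + t³ + 3t² + 5t + 1 (mod t⁵ + 5t⁴ + 6t³ + 4t² + 2t + 6).
Reduced: 2t⁴ + 6t² + 5t + 5.

2t^4 + 6t^2 + 5t + 5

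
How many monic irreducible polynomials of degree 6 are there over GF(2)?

By the necklace-counting formula, N_2(6) = (1/6) Σ_{d|6} μ(6/d)·2^d.
Divisors of 6: 1, 2, 3, 6; μ(6/d) for each: 1, -1, -1, 1.
Σ = 2^1 − 2^2 − 2^3 + 2^6 = 54.
N = 54/6 = 9.

9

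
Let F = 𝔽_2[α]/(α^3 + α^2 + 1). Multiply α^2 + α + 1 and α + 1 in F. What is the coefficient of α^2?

Multiply in 𝔽_2[α]: (α^2 + α + 1)·(α + 1) = α^3 + 1.
Reduce using α^3 ≡ α^2 + 1 (mod α^3 + α^2 + 1).
Reduced: α^2.

1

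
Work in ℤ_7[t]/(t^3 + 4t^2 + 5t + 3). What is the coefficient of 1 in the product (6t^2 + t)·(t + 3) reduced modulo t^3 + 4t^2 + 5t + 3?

Multiply in ℤ_7[t]: (6t^2 + t)·(t + 3) = 6t^3 + 5t^2 + 3t.
Reduce using t^3 ≡ 3t^2 + 2t + 4 (mod t^3 + 4t^2 + 5t + 3).
Reduced: 2t^2 + t + 3.

3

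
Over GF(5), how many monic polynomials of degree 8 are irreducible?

48750

By the necklace-counting formula, N_5(8) = (1/8) Σ_{d|8} μ(8/d)·5^d.
Divisors of 8: 1, 2, 4, 8; μ(8/d) for each: 0, 0, -1, 1.
Σ = − 5^4 + 5^8 = 390000.
N = 390000/8 = 48750.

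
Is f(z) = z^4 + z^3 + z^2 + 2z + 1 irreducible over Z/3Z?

No

Check for roots in Z/3Z: f(0) = 1; f(1) = 0 → root; f(2) = 0 → root.
f(1) = 0, so (z − 1) divides f(z); f is reducible.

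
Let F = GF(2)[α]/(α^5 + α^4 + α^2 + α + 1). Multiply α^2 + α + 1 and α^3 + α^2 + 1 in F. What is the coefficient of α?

Multiply in GF(2)[α]: (α^2 + α + 1)·(α^3 + α^2 + 1) = α^5 + α + 1.
Reduce using α^5 ≡ α^4 + α^2 + α + 1 (mod α^5 + α^4 + α^2 + α + 1).
Reduced: α^4 + α^2.

0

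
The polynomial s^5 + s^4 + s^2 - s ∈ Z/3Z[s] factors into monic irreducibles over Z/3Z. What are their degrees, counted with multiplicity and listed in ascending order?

Write h(s) = s^5 + s^4 + s^2 - s.
Roots in Z/3Z: h(0) = 0 → root; h(1) = 2; h(2) = 2.
Linear factors from roots: (s).
Complete factorization: h(s) = (s)·(s^2 + 1)·(s^2 + s - 1).
Factor degrees with multiplicity: 1 + 2 + 2 = 5.

1, 2, 2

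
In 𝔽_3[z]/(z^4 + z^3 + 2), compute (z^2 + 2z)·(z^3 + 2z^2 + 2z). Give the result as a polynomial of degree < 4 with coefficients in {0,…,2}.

Multiply in 𝔽_3[z]: (z^2 + 2z)·(z^3 + 2z^2 + 2z) = z^5 + z^4 + z^2.
Reduce using z^4 ≡ 2z^3 + 1 (mod z^4 + z^3 + 2).
Reduced: z^2 + z.

z^2 + z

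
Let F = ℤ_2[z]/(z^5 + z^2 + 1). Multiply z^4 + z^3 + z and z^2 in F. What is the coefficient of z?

1

Multiply in ℤ_2[z]: (z^4 + z^3 + z)·(z^2) = z^6 + z^5 + z^3.
Reduce using z^5 ≡ z^2 + 1 (mod z^5 + z^2 + 1).
Reduced: z^2 + z + 1.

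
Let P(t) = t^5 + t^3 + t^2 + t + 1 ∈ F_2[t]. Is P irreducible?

Check for roots in F_2: P(0) = 1; P(1) = 1.
No roots, so no linear factors.
Monic irreducibles of degree 2 over GF(2): t^2 + t + 1.
None of them divide P (all give nonzero remainder).
No irreducible factor of degree ≤ 2 exists, so P is irreducible over GF(2).

Yes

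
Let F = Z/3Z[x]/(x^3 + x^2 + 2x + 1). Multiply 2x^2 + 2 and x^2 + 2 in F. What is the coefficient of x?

2

Multiply in Z/3Z[x]: (2x^2 + 2)·(x^2 + 2) = 2x^4 + 1.
Reduce using x^3 ≡ 2x^2 + x + 2 (mod x^3 + x^2 + 2x + 1).
Reduced: x^2 + 2x.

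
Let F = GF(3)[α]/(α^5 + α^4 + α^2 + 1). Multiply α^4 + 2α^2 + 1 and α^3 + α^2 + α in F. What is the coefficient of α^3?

0

Multiply in GF(3)[α]: (α^4 + 2α^2 + 1)·(α^3 + α^2 + α) = α^7 + α^6 + 2α^4 + α^2 + α.
Reduce using α^5 ≡ 2α^4 + 2α^2 + 2 (mod α^5 + α^4 + α^2 + 1).
Reduced: α^4 + α.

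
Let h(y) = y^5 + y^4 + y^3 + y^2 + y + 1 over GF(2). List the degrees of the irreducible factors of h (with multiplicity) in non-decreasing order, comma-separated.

1, 2, 2

Roots in GF(2): h(0) = 1; h(1) = 0 → root.
Linear factors from roots: (y + 1).
Complete factorization: h(y) = (y + 1)·(y^2 + y + 1)^2.
Factor degrees with multiplicity: 1 + 2 + 2 = 5.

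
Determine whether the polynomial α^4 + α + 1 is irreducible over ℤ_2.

Write P(α) = α^4 + α + 1.
Check for roots in ℤ_2: P(0) = 1; P(1) = 1.
No roots, so no linear factors.
Monic irreducibles of degree 2 over GF(2): α^2 + α + 1.
None of them divide P (all give nonzero remainder).
No irreducible factor of degree ≤ 2 exists, so P is irreducible over GF(2).

Yes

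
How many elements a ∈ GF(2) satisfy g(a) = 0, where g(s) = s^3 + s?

2

Evaluate at each of the 2 elements of GF(2):
g(0) = 0 → root; g(1) = 0 → root.
Roots: {0, 1}.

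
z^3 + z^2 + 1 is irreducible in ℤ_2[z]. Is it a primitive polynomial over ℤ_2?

Write f(z) = z^3 + z^2 + 1.
|GF(2^3)^×| = 2^3 − 1 = 7. Prime factorization: 7 = 7.
f is primitive ⇔ z has order 7 in GF(2)[z]/(f), i.e. z^(7/q) ≠ 1 for each prime q | 7.
z^(1) mod f = z.
None equal 1, so z has full order 7; f is primitive.

Yes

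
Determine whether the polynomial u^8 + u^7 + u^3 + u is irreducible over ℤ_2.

No

Write f(u) = u^8 + u^7 + u^3 + u.
Check for roots in ℤ_2: f(0) = 0 → root; f(1) = 0 → root.
f(0) = 0, so (u) divides f(u); f is reducible.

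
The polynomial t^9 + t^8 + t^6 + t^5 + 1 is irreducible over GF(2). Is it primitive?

Write f(t) = t^9 + t^8 + t^6 + t^5 + 1.
|GF(2^9)^×| = 2^9 − 1 = 511. Prime factorization: 511 = 7·73.
f is primitive ⇔ t has order 511 in GF(2)[t]/(f), i.e. t^(511/q) ≠ 1 for each prime q | 511.
t^(73) mod f = t^8 + t^5 + t^2 + 1.
t^(7) mod f = t^7.
None equal 1, so t has full order 511; f is primitive.

Yes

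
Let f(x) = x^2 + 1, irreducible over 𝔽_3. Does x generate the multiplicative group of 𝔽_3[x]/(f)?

No

|GF(3^2)^×| = 3^2 − 1 = 8. Prime factorization: 8 = 2^3.
f is primitive ⇔ x has order 8 in GF(3)[x]/(f), i.e. x^(8/q) ≠ 1 for each prime q | 8.
x^(4) mod f = 1
Since x^(4) = 1, the order of x divides 4 < 8; not primitive.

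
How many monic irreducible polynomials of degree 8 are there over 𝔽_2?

x^(2^8) − x is the product of all monic irreducibles of degree dividing 8; Möbius inversion gives N = (1/8) Σ μ(8/d)·2^d.
Divisors of 8: 1, 2, 4, 8; μ(8/d) for each: 0, 0, -1, 1.
Σ = − 2^4 + 2^8 = 240.
N = 240/8 = 30.

30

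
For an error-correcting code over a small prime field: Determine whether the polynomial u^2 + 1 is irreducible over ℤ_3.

Yes

Write h(u) = u^2 + 1.
Check for roots in ℤ_3: h(0) = 1; h(1) = 2; h(2) = 2.
No roots. A degree-2 polynomial over a field with no linear factor is irreducible.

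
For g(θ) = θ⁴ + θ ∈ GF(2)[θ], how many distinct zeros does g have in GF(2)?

Evaluate at each of the 2 elements of GF(2):
g(0) = 0 → root; g(1) = 0 → root.
Roots: {0, 1}.

2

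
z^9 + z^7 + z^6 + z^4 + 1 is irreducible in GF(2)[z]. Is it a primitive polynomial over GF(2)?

Yes

Write f(z) = z^9 + z^7 + z^6 + z^4 + 1.
|GF(2^9)^×| = 2^9 − 1 = 511. Prime factorization: 511 = 7·73.
f is primitive ⇔ z has order 511 in GF(2)[z]/(f), i.e. z^(511/q) ≠ 1 for each prime q | 511.
z^(73) mod f = z^8 + z^7 + z^5 + z^2 + z + 1.
z^(7) mod f = z^7.
None equal 1, so z has full order 511; f is primitive.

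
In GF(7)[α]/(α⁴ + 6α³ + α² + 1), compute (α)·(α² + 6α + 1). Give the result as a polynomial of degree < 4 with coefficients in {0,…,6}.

Multiply in GF(7)[α]: (α)·(α² + 6α + 1) = α³ + 6α² + α.
Reduced: α³ + 6α² + α.

α^3 + 6α^2 + α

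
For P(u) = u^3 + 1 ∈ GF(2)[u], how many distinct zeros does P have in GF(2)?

1

Evaluate at each of the 2 elements of GF(2):
P(0) = 1; P(1) = 0 → root.
Roots: {1}.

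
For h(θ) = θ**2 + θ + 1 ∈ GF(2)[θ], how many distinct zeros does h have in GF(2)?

Evaluate at each of the 2 elements of GF(2):
h(0) = 1; h(1) = 1.
No element is a root.

0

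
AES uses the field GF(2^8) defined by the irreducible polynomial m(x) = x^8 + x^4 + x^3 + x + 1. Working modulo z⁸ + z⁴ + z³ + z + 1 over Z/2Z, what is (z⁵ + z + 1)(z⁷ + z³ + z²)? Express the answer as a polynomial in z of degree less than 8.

Multiply in Z/2Z[z]: (z⁵ + z + 1)·(z⁷ + z³ + z²) = z¹² + z⁴ + z².
Reduce using z⁸ ≡ z⁴ + z³ + z + 1 (mod z⁸ + z⁴ + z³ + z + 1).
Reduced: z⁷ + z⁵ + z⁴ + z³ + z² + z + 1.

z^7 + z^5 + z^4 + z^3 + z^2 + z + 1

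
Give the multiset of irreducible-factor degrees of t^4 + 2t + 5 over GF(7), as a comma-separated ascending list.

Write h(t) = t^4 + 2t + 5.
Complete factorization: h(t) = (t^4 + 2t + 5).
Factor degrees with multiplicity: 4 = 4.

4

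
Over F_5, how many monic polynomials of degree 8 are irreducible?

48750

Gauss's count: N_{5}(8) = (1/8) Σ_{d|8} μ(8/d)·5^d.
Divisors of 8: 1, 2, 4, 8; μ(8/d) for each: 0, 0, -1, 1.
Σ = − 5^4 + 5^8 = 390000.
N = 390000/8 = 48750.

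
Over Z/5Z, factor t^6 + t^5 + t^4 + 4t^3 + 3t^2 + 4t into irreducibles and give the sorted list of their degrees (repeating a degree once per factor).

1, 1, 2, 2

Write f(t) = t^6 + t^5 + t^4 + 4t^3 + 3t^2 + 4t.
Roots in Z/5Z: f(0) = 0 → root; f(1) = 4; f(2) = 4; f(3) = 0 → root; f(4) = 1.
Linear factors from roots: (t), (t + 2).
Complete factorization: f(t) = (t)·(t + 2)·(t^2 + 2)·(t^2 + 4t + 1).
Factor degrees with multiplicity: 1 + 1 + 2 + 2 = 6.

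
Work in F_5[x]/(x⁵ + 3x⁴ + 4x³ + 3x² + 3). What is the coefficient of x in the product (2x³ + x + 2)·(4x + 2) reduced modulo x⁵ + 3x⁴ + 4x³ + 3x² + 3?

0

Multiply in F_5[x]: (2x³ + x + 2)·(4x + 2) = 3x⁴ + 4x³ + 4x² + 4.
Reduced: 3x⁴ + 4x³ + 4x² + 4.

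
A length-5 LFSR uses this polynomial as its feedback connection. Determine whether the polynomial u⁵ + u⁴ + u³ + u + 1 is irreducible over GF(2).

Write f(u) = u⁵ + u⁴ + u³ + u + 1.
Check for roots in GF(2): f(0) = 1; f(1) = 1.
No roots, so no linear factors.
Monic irreducibles of degree 2 over GF(2): u² + u + 1.
None of them divide f (all give nonzero remainder).
No irreducible factor of degree ≤ 2 exists, so f is irreducible over GF(2).

Yes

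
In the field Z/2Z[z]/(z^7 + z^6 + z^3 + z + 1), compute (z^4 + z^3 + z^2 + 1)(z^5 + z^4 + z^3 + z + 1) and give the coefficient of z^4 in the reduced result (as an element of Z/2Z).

Multiply in Z/2Z[z]: (z^4 + z^3 + z^2 + 1)·(z^5 + z^4 + z^3 + z + 1) = z^9 + z^7 + z^5 + z^4 + z^3 + z^2 + z + 1.
Reduce using z^7 ≡ z^6 + z^3 + z + 1 (mod z^7 + z^6 + z^3 + z + 1).
Reduced: z^2 + 1.

0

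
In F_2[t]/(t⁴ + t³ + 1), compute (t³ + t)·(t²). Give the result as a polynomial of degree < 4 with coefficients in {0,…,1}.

t + 1

Multiply in F_2[t]: (t³ + t)·(t²) = t⁵ + t³.
Reduce using t⁴ ≡ t³ + 1 (mod t⁴ + t³ + 1).
Reduced: t + 1.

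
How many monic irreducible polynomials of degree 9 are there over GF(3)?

2184

x^(3^9) − x is the product of all monic irreducibles of degree dividing 9; Möbius inversion gives N = (1/9) Σ μ(9/d)·3^d.
Divisors of 9: 1, 3, 9; μ(9/d) for each: 0, -1, 1.
Σ = − 3^3 + 3^9 = 19656.
N = 19656/9 = 2184.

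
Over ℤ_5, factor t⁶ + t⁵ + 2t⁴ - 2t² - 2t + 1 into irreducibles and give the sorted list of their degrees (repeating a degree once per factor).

Write f(t) = t⁶ + t⁵ + 2t⁴ - 2t² - 2t + 1.
Roots in ℤ_5: f(0) = 1; f(1) = 1; f(2) = 2; f(3) = 1; f(4) = 3.
Complete factorization: f(t) = (t² + t + 2)·(t⁴ - 2).
Factor degrees with multiplicity: 2 + 4 = 6.

2, 4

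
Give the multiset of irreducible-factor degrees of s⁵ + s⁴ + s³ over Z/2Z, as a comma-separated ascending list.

Write g(s) = s⁵ + s⁴ + s³.
Roots in Z/2Z: g(0) = 0 → root; g(1) = 1.
Linear factors from roots: (s).
Complete factorization: g(s) = (s)^3·(s² + s + 1).
Factor degrees with multiplicity: 1 + 1 + 1 + 2 = 5.

1, 1, 1, 2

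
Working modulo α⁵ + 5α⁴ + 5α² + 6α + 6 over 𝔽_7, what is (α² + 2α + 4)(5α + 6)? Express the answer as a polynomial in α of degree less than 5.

Multiply in 𝔽_7[α]: (α² + 2α + 4)·(5α + 6) = 5α³ + 2α² + 4α + 3.
Reduced: 5α³ + 2α² + 4α + 3.

5α^3 + 2α^2 + 4α + 3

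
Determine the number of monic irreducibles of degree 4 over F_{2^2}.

Gauss's count: N_{4}(4) = (1/4) Σ_{d|4} μ(4/d)·4^d.
Divisors of 4: 1, 2, 4; μ(4/d) for each: 0, -1, 1.
Σ = − 4^2 + 4^4 = 240.
N = 240/4 = 60.

60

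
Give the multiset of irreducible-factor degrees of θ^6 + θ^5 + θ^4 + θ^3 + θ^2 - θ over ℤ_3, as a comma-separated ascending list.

1, 2, 3

Write g(θ) = θ^6 + θ^5 + θ^4 + θ^3 + θ^2 - θ.
Roots in ℤ_3: g(0) = 0 → root; g(1) = 1; g(2) = 2.
Linear factors from roots: (θ).
Complete factorization: g(θ) = (θ)·(θ^2 - θ - 1)·(θ^3 - θ^2 + θ + 1).
Factor degrees with multiplicity: 1 + 2 + 3 = 6.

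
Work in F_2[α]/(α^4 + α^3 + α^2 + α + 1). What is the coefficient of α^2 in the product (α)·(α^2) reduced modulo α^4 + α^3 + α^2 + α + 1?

Multiply in F_2[α]: (α)·(α^2) = α^3.
Reduced: α^3.

0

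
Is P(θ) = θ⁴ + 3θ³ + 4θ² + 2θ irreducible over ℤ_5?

No

Check for roots in ℤ_5: P(0) = 0 → root; P(1) = 0 → root; P(2) = 0 → root; P(3) = 4; P(4) = 0 → root.
P(0) = 0, so (θ) divides P(θ); P is reducible.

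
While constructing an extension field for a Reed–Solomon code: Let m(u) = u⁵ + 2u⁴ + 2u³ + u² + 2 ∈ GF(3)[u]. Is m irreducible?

Check for roots in GF(3): m(0) = 2; m(1) = 2; m(2) = 2.
No roots, so no linear factors.
Monic irreducibles of degree 2 over GF(3): u² + 1, u² + u + 2, u² + 2u + 2.
None of them divide m (all give nonzero remainder).
No irreducible factor of degree ≤ 2 exists, so m is irreducible over GF(3).

Yes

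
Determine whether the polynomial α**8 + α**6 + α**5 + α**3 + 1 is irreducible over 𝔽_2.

Yes

Write m(α) = α**8 + α**6 + α**5 + α**3 + 1.
Check for roots in 𝔽_2: m(0) = 1; m(1) = 1.
No roots, so no linear factors.
Monic irreducibles of degree 2 over GF(2): α**2 + α + 1.
None of them divide m (all give nonzero remainder).
Monic irreducibles of degree 3 over GF(2): α**3 + α + 1, α**3 + α**2 + 1.
None of them divide m (all give nonzero remainder).
Monic irreducibles of degree 4 over GF(2): α**4 + α + 1, α**4 + α**3 + 1, α**4 + α**3 + α**2 + α + 1.
None of them divide m (all give nonzero remainder).
No irreducible factor of degree ≤ 4 exists, so m is irreducible over GF(2).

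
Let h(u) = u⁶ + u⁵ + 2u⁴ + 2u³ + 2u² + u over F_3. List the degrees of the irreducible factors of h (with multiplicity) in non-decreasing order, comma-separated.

1, 1, 1, 1, 2

Roots in F_3: h(0) = 0 → root; h(1) = 0 → root; h(2) = 1.
Linear factors from roots: (u), (u + 2).
Complete factorization: h(u) = (u)·(u + 2)^3·(u² + u + 2).
Factor degrees with multiplicity: 1 + 1 + 1 + 1 + 2 = 6.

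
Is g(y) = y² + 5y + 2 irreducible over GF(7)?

Yes

Check for roots in GF(7): g(0) = 2; g(1) = 1; g(2) = 2; g(3) = 5; g(4) = 3; g(5) = 3; g(6) = 5.
No roots. A degree-2 polynomial over a field with no linear factor is irreducible.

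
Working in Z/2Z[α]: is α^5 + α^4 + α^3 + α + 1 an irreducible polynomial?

Yes

Write m(α) = α^5 + α^4 + α^3 + α + 1.
Check for roots in Z/2Z: m(0) = 1; m(1) = 1.
No roots, so no linear factors.
Monic irreducibles of degree 2 over GF(2): α^2 + α + 1.
None of them divide m (all give nonzero remainder).
No irreducible factor of degree ≤ 2 exists, so m is irreducible over GF(2).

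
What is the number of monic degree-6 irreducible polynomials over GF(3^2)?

88440

x^(9^6) − x is the product of all monic irreducibles of degree dividing 6; Möbius inversion gives N = (1/6) Σ μ(6/d)·9^d.
Divisors of 6: 1, 2, 3, 6; μ(6/d) for each: 1, -1, -1, 1.
Σ = 9^1 − 9^2 − 9^3 + 9^6 = 530640.
N = 530640/6 = 88440.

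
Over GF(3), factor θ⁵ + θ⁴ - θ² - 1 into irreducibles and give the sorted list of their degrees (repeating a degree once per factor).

1, 2, 2

Write f(θ) = θ⁵ + θ⁴ - θ² - 1.
Roots in GF(3): f(0) = 2; f(1) = 0 → root; f(2) = 1.
Linear factors from roots: (θ - 1).
Complete factorization: f(θ) = (θ - 1)·(θ² + θ - 1)^2.
Factor degrees with multiplicity: 1 + 2 + 2 = 5.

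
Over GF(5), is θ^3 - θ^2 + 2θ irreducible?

Write P(θ) = θ^3 - θ^2 + 2θ.
Check for roots in GF(5): P(0) = 0 → root; P(1) = 2; P(2) = 3; P(3) = 4; P(4) = 1.
P(0) = 0, so (θ) divides P(θ); P is reducible.

No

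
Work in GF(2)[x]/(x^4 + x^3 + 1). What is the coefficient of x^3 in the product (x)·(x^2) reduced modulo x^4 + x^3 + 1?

1

Multiply in GF(2)[x]: (x)·(x^2) = x^3.
Reduced: x^3.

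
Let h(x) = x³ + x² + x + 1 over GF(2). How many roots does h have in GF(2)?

Evaluate at each of the 2 elements of GF(2):
h(0) = 1; h(1) = 0 → root.
Roots: {1}.

1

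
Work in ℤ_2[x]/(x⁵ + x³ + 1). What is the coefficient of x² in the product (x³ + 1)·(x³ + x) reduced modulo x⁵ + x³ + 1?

0

Multiply in ℤ_2[x]: (x³ + 1)·(x³ + x) = x⁶ + x⁴ + x³ + x.
Reduce using x⁵ ≡ x³ + 1 (mod x⁵ + x³ + 1).
Reduced: x³.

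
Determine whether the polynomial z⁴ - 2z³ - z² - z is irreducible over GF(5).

Write h(z) = z⁴ - 2z³ - z² - z.
Check for roots in GF(5): h(0) = 0 → root; h(1) = 2; h(2) = 4; h(3) = 0 → root; h(4) = 3.
h(0) = 0, so (z) divides h(z); h is reducible.

No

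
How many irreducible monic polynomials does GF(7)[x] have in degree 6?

The number of monic irreducibles of degree 6 over GF(7) is (1/6)·Σ_{d∣6} μ(6/d) 7^d.
Divisors of 6: 1, 2, 3, 6; μ(6/d) for each: 1, -1, -1, 1.
Σ = 7^1 − 7^2 − 7^3 + 7^6 = 117264.
N = 117264/6 = 19544.

19544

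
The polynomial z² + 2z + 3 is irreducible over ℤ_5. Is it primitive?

Write f(z) = z² + 2z + 3.
|GF(5^2)^×| = 5^2 − 1 = 24. Prime factorization: 24 = 2^3·3.
f is primitive ⇔ z has order 24 in GF(5)[z]/(f), i.e. z^(24/q) ≠ 1 for each prime q | 24.
z^(12) mod f = 4.
z^(8) mod f = 4z + 1.
None equal 1, so z has full order 24; f is primitive.

Yes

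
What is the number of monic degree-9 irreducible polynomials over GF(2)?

56

x^(2^9) − x is the product of all monic irreducibles of degree dividing 9; Möbius inversion gives N = (1/9) Σ μ(9/d)·2^d.
Divisors of 9: 1, 3, 9; μ(9/d) for each: 0, -1, 1.
Σ = − 2^3 + 2^9 = 504.
N = 504/9 = 56.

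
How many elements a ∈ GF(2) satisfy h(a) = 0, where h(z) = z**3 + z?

2

Evaluate at each of the 2 elements of GF(2):
h(0) = 0 → root; h(1) = 0 → root.
Roots: {0, 1}.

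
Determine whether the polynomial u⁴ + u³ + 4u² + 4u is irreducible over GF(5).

Write g(u) = u⁴ + u³ + 4u² + 4u.
Check for roots in GF(5): g(0) = 0 → root; g(1) = 0 → root; g(2) = 3; g(3) = 1; g(4) = 0 → root.
g(0) = 0, so (u) divides g(u); g is reducible.

No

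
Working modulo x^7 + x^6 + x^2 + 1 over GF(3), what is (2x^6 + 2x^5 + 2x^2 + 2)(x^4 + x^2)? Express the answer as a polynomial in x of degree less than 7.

2x^6 + x^5 + x^4 + 2x^3 + 2x^2 + x

Multiply in GF(3)[x]: (2x^6 + 2x^5 + 2x^2 + 2)·(x^4 + x^2) = 2x^10 + 2x^9 + 2x^8 + 2x^7 + 2x^6 + x^4 + 2x^2.
Reduce using x^7 ≡ 2x^6 + 2x^2 + 2 (mod x^7 + x^6 + x^2 + 1).
Reduced: 2x^6 + x^5 + x^4 + 2x^3 + 2x^2 + x.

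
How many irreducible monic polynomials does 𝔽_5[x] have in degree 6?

2580

By the necklace-counting formula, N_5(6) = (1/6) Σ_{d|6} μ(6/d)·5^d.
Divisors of 6: 1, 2, 3, 6; μ(6/d) for each: 1, -1, -1, 1.
Σ = 5^1 − 5^2 − 5^3 + 5^6 = 15480.
N = 15480/6 = 2580.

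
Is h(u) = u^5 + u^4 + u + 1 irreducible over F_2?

Check for roots in F_2: h(0) = 1; h(1) = 0 → root.
h(1) = 0, so (u − 1) divides h(u); h is reducible.

No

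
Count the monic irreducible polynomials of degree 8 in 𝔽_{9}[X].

5380020

x^(9^8) − x is the product of all monic irreducibles of degree dividing 8; Möbius inversion gives N = (1/8) Σ μ(8/d)·9^d.
Divisors of 8: 1, 2, 4, 8; μ(8/d) for each: 0, 0, -1, 1.
Σ = − 9^4 + 9^8 = 43040160.
N = 43040160/8 = 5380020.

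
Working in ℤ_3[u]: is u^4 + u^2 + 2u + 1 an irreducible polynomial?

Yes

Write m(u) = u^4 + u^2 + 2u + 1.
Check for roots in ℤ_3: m(0) = 1; m(1) = 2; m(2) = 1.
No roots, so no linear factors.
Monic irreducibles of degree 2 over GF(3): u^2 + 1, u^2 + u + 2, u^2 + 2u + 2.
None of them divide m (all give nonzero remainder).
No irreducible factor of degree ≤ 2 exists, so m is irreducible over GF(3).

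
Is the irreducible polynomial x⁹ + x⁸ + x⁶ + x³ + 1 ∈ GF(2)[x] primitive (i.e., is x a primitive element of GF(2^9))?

Write f(x) = x⁹ + x⁸ + x⁶ + x³ + 1.
|GF(2^9)^×| = 2^9 − 1 = 511. Prime factorization: 511 = 7·73.
f is primitive ⇔ x has order 511 in GF(2)[x]/(f), i.e. x^(511/q) ≠ 1 for each prime q | 511.
x^(73) mod f = 1
x^(7) mod f = x⁷.
Since x^(73) = 1, the order of x divides 73 < 511; not primitive.

No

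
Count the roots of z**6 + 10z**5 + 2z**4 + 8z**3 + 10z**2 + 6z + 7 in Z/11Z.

Write f(z) = z**6 + 10z**5 + 2z**4 + 8z**3 + 10z**2 + 6z + 7.
Evaluate at each of the 11 elements of Z/11Z:
f(0) = 7; f(1) = 0 → root; f(2) = 0 → root; f(3) = 0 → root; f(4) = 8; f(5) = 0 → root; f(6) = 10; f(7) = 5; f(8) = 7; f(9) = 0 → root; f(10) = 7.
Roots: {1, 2, 3, 5, 9}.

5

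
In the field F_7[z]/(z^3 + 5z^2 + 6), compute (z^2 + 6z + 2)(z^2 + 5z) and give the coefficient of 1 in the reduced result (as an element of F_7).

Multiply in F_7[z]: (z^2 + 6z + 2)·(z^2 + 5z) = z^4 + 4z^3 + 4z^2 + 3z.
Reduce using z^3 ≡ 2z^2 + 1 (mod z^3 + 5z^2 + 6).
Reduced: 2z^2 + 4z + 6.

6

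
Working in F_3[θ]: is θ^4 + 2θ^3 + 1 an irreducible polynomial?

No

Write P(θ) = θ^4 + 2θ^3 + 1.
Check for roots in F_3: P(0) = 1; P(1) = 1; P(2) = 0 → root.
P(2) = 0, so (θ − 2) divides P(θ); P is reducible.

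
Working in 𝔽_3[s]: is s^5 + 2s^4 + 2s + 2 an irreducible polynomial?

Yes

Write h(s) = s^5 + 2s^4 + 2s + 2.
Check for roots in 𝔽_3: h(0) = 2; h(1) = 1; h(2) = 1.
No roots, so no linear factors.
Monic irreducibles of degree 2 over GF(3): s^2 + 1, s^2 + s + 2, s^2 + 2s + 2.
None of them divide h (all give nonzero remainder).
No irreducible factor of degree ≤ 2 exists, so h is irreducible over GF(3).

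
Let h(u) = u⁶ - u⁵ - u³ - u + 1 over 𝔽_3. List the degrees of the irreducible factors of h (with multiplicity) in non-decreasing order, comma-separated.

Roots in 𝔽_3: h(0) = 1; h(1) = 2; h(2) = 2.
Complete factorization: h(u) = (u⁶ - u⁵ - u³ - u + 1).
Factor degrees with multiplicity: 6 = 6.

6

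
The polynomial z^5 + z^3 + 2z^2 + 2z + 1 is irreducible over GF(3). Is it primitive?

Write f(z) = z^5 + z^3 + 2z^2 + 2z + 1.
|GF(3^5)^×| = 3^5 − 1 = 242. Prime factorization: 242 = 2·11^2.
f is primitive ⇔ z has order 242 in GF(3)[z]/(f), i.e. z^(242/q) ≠ 1 for each prime q | 242.
z^(121) mod f = 2.
z^(22) mod f = z + 1.
None equal 1, so z has full order 242; f is primitive.

Yes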